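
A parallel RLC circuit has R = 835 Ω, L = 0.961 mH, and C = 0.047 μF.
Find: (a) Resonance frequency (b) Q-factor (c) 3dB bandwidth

Step 1 — Resonance: ω₀ = 1/√(LC) = 1/√(0.000961·4.7e-08) = 1.488e+05 rad/s.
Step 2 — f₀ = ω₀/(2π) = 2.368e+04 Hz.
Step 3 — Parallel Q: Q = R/(ω₀L) = 835/(1.488e+05·0.000961) = 5.839.
Step 4 — Bandwidth: Δω = ω₀/Q = 2.548e+04 rad/s; BW = Δω/(2π) = 4055 Hz.

(a) f₀ = 2.368e+04 Hz  (b) Q = 5.839  (c) BW = 4055 Hz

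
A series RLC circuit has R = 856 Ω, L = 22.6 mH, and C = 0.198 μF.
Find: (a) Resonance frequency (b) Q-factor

Step 1 — Resonance condition Im(Z)=0 gives ω₀ = 1/√(LC).
Step 2 — ω₀ = 1/√(0.0226·1.98e-07) = 1.495e+04 rad/s.
Step 3 — f₀ = ω₀/(2π) = 2379 Hz.
Step 4 — Series Q: Q = ω₀L/R = 1.495e+04·0.0226/856 = 0.3947.

(a) f₀ = 2379 Hz  (b) Q = 0.3947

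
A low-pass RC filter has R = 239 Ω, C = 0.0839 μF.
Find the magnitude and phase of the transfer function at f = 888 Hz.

Step 1 — Angular frequency: ω = 2π·888 = 5579 rad/s.
Step 2 — Transfer function: H(jω) = 1/(1 + jωRC).
Step 3 — Denominator: 1 + jωRC = 1 + j·5579·239·8.39e-08 = 1 + j0.1119.
Step 4 — H = 0.9876 - j0.1105.
Step 5 — Magnitude: |H| = 0.9938 (-0.1 dB); phase: φ = -6.4°.

|H| = 0.9938 (-0.1 dB), φ = -6.4°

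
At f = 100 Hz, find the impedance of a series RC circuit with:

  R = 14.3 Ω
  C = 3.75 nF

Step 1 — Angular frequency: ω = 2π·f = 2π·100 = 628.3 rad/s.
Step 2 — Component impedances:
  R: Z = R = 14.3 Ω
  C: Z = 1/(jωC) = -j/(ω·C) = 0 - j4.244e+05 Ω
Step 3 — Series combination: Z_total = R + C = 14.3 - j4.244e+05 Ω = 4.244e+05∠-90.0° Ω.

Z = 14.3 - j4.244e+05 Ω = 4.244e+05∠-90.0° Ω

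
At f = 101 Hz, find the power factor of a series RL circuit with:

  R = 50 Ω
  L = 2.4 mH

Step 1 — Angular frequency: ω = 2π·f = 2π·101 = 634.6 rad/s.
Step 2 — Component impedances:
  R: Z = R = 50 Ω
  L: Z = jωL = j·634.6·0.0024 = 0 + j1.523 Ω
Step 3 — Series combination: Z_total = R + L = 50 + j1.523 Ω = 50.02∠1.7° Ω.
Step 4 — Power factor: PF = cos(φ) = Re(Z)/|Z| = 50/50.023 = 0.9995.
Step 5 — Type: Im(Z) = 1.523 ⇒ lagging (phase φ = 1.7°).

PF = 0.9995 (lagging, φ = 1.7°)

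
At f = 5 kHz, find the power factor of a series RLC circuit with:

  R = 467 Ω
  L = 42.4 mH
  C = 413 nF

Step 1 — Angular frequency: ω = 2π·f = 2π·5000 = 3.142e+04 rad/s.
Step 2 — Component impedances:
  R: Z = R = 467 Ω
  L: Z = jωL = j·3.142e+04·0.0424 = 0 + j1332 Ω
  C: Z = 1/(jωC) = -j/(ω·C) = 0 - j77.07 Ω
Step 3 — Series combination: Z_total = R + L + C = 467 + j1255 Ω = 1339∠69.6° Ω.
Step 4 — Power factor: PF = cos(φ) = Re(Z)/|Z| = 467/1339 = 0.3488.
Step 5 — Type: Im(Z) = 1255 ⇒ lagging (phase φ = 69.6°).

PF = 0.3488 (lagging, φ = 69.6°)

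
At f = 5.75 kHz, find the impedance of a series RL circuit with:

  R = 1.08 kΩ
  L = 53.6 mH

Step 1 — Angular frequency: ω = 2π·f = 2π·5750 = 3.613e+04 rad/s.
Step 2 — Component impedances:
  R: Z = R = 1080 Ω
  L: Z = jωL = j·3.613e+04·0.0536 = 0 + j1936 Ω
Step 3 — Series combination: Z_total = R + L = 1080 + j1936 Ω = 2217∠60.9° Ω.

Z = 1080 + j1936 Ω = 2217∠60.9° Ω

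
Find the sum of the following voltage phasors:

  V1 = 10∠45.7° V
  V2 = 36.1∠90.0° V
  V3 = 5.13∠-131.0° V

Step 1 — Convert each phasor to rectangular form:
  V1 = 10·(cos(45.7°) + j·sin(45.7°)) = 6.984 + j7.157 V
  V2 = 36.1·(cos(90.0°) + j·sin(90.0°)) = 0 + j36.1 V
  V3 = 5.13·(cos(-131.0°) + j·sin(-131.0°)) = -3.366 - j3.872 V
Step 2 — Sum components: V_total = 3.619 + j39.39 V.
Step 3 — Convert to polar: |V_total| = 39.55 V, ∠V_total = 84.8°.

V_total = 39.55∠84.8° V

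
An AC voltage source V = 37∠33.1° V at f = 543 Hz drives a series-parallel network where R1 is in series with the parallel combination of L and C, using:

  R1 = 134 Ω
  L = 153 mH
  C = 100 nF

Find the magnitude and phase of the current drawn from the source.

Step 1 — Angular frequency: ω = 2π·f = 2π·543 = 3412 rad/s.
Step 2 — Component impedances:
  R1: Z = R = 134 Ω
  L: Z = jωL = j·3412·0.153 = 0 + j522 Ω
  C: Z = 1/(jωC) = -j/(ω·C) = 0 - j2931 Ω
Step 3 — Parallel branch: L || C = 1/(1/L + 1/C) = 0 + j635.1 Ω.
Step 4 — Series with R1: Z_total = R1 + (L || C) = 134 + j635.1 Ω = 649.1∠78.1° Ω.
Step 5 — Source phasor: V = 37∠33.1° V = 31 + j20.21 V.
Step 6 — Ohm's law: I = V / Z_total = (31 + j20.21) / (134 + j635.1) = 0.04032 - j0.0403 A.
Step 7 — Convert to polar: |I| = 0.057 A, ∠I = -45.0°.

I = 0.057∠-45.0° A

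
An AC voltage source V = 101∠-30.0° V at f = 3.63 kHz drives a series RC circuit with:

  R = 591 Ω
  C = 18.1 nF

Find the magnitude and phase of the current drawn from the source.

Step 1 — Angular frequency: ω = 2π·f = 2π·3630 = 2.281e+04 rad/s.
Step 2 — Component impedances:
  R: Z = R = 591 Ω
  C: Z = 1/(jωC) = -j/(ω·C) = 0 - j2422 Ω
Step 3 — Series combination: Z_total = R + C = 591 - j2422 Ω = 2493∠-76.3° Ω.
Step 4 — Source phasor: V = 101∠-30.0° V = 87.47 - j50.5 V.
Step 5 — Ohm's law: I = V / Z_total = (87.47 - j50.5) / (591 - j2422) = 0.02799 + j0.02928 A.
Step 6 — Convert to polar: |I| = 0.04051 A, ∠I = 46.3°.

I = 0.04051∠46.3° A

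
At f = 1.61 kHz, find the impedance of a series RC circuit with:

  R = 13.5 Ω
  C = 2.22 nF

Step 1 — Angular frequency: ω = 2π·f = 2π·1610 = 1.012e+04 rad/s.
Step 2 — Component impedances:
  R: Z = R = 13.5 Ω
  C: Z = 1/(jωC) = -j/(ω·C) = 0 - j4.453e+04 Ω
Step 3 — Series combination: Z_total = R + C = 13.5 - j4.453e+04 Ω = 4.453e+04∠-90.0° Ω.

Z = 13.5 - j4.453e+04 Ω = 4.453e+04∠-90.0° Ω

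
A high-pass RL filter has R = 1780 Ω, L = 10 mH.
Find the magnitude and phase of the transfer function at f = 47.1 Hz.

Step 1 — Angular frequency: ω = 2π·47.1 = 295.9 rad/s.
Step 2 — Transfer function: H(jω) = jωL/(R + jωL).
Step 3 — Numerator jωL = j·2.959; denominator R + jωL = 1780 + j2.959.
Step 4 — H = 2.764e-06 + j0.001663.
Step 5 — Magnitude: |H| = 0.001663 (-55.6 dB); phase: φ = 89.9°.

|H| = 0.001663 (-55.6 dB), φ = 89.9°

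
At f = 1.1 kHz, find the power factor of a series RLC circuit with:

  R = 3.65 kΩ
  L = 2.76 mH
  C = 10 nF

Step 1 — Angular frequency: ω = 2π·f = 2π·1100 = 6912 rad/s.
Step 2 — Component impedances:
  R: Z = R = 3650 Ω
  L: Z = jωL = j·6912·0.00276 = 0 + j19.08 Ω
  C: Z = 1/(jωC) = -j/(ω·C) = 0 - j1.447e+04 Ω
Step 3 — Series combination: Z_total = R + L + C = 3650 - j1.445e+04 Ω = 1.49e+04∠-75.8° Ω.
Step 4 — Power factor: PF = cos(φ) = Re(Z)/|Z| = 3650/14903 = 0.2449.
Step 5 — Type: Im(Z) = -1.445e+04 ⇒ leading (phase φ = -75.8°).

PF = 0.2449 (leading, φ = -75.8°)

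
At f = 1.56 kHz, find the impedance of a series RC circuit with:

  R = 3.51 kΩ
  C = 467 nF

Step 1 — Angular frequency: ω = 2π·f = 2π·1560 = 9802 rad/s.
Step 2 — Component impedances:
  R: Z = R = 3510 Ω
  C: Z = 1/(jωC) = -j/(ω·C) = 0 - j218.5 Ω
Step 3 — Series combination: Z_total = R + C = 3510 - j218.5 Ω = 3517∠-3.6° Ω.

Z = 3510 - j218.5 Ω = 3517∠-3.6° Ω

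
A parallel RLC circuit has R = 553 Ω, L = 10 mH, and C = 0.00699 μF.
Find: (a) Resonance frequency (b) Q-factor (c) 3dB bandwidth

Step 1 — Resonance: ω₀ = 1/√(LC) = 1/√(0.01·6.99e-09) = 1.196e+05 rad/s.
Step 2 — f₀ = ω₀/(2π) = 1.904e+04 Hz.
Step 3 — Parallel Q: Q = R/(ω₀L) = 553/(1.196e+05·0.01) = 0.4623.
Step 4 — Bandwidth: Δω = ω₀/Q = 2.587e+05 rad/s; BW = Δω/(2π) = 4.117e+04 Hz.

(a) f₀ = 1.904e+04 Hz  (b) Q = 0.4623  (c) BW = 4.117e+04 Hz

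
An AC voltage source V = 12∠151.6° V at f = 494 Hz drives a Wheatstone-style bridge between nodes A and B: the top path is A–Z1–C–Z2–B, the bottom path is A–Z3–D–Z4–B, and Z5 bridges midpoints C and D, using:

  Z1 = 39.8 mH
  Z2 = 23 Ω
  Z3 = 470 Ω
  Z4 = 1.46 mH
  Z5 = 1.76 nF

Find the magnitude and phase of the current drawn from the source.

Step 1 — Angular frequency: ω = 2π·f = 2π·494 = 3104 rad/s.
Step 2 — Component impedances:
  Z1: Z = jωL = j·3104·0.0398 = 0 + j123.5 Ω
  Z2: Z = R = 23 Ω
  Z3: Z = R = 470 Ω
  Z4: Z = jωL = j·3104·0.00146 = 0 + j4.532 Ω
  Z5: Z = 1/(jωC) = -j/(ω·C) = 0 - j1.831e+05 Ω
Step 3 — Bridge requires nodal analysis (the Z5 bridge couples midpoints C and D, so the two paths cannot be reduced to a simple series/parallel combination). Setting node B to ground and injecting 1 A at node A, the 3-node admittance system at A, C, D solves to V_A = Z_AB = 48.19 + j105.5 Ω = 115.9∠65.4° Ω.
Step 4 — Source phasor: V = 12∠151.6° V = -10.56 + j5.707 V.
Step 5 — Ohm's law: I = V / Z_total = (-10.56 + j5.707) / (48.19 + j105.5) = 0.006938 + j0.1033 A.
Step 6 — Convert to polar: |I| = 0.1035 A, ∠I = 86.2°.

I = 0.1035∠86.2° A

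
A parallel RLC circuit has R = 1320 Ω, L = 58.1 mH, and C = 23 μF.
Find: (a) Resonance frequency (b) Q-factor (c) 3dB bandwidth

Step 1 — Resonance: ω₀ = 1/√(LC) = 1/√(0.0581·2.3e-05) = 865.1 rad/s.
Step 2 — f₀ = ω₀/(2π) = 137.7 Hz.
Step 3 — Parallel Q: Q = R/(ω₀L) = 1320/(865.1·0.0581) = 26.26.
Step 4 — Bandwidth: Δω = ω₀/Q = 32.94 rad/s; BW = Δω/(2π) = 5.242 Hz.

(a) f₀ = 137.7 Hz  (b) Q = 26.26  (c) BW = 5.242 Hz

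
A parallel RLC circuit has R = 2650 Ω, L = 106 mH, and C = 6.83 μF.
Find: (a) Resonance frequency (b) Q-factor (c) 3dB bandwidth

Step 1 — Resonance: ω₀ = 1/√(LC) = 1/√(0.106·6.83e-06) = 1175 rad/s.
Step 2 — f₀ = ω₀/(2π) = 187 Hz.
Step 3 — Parallel Q: Q = R/(ω₀L) = 2650/(1175·0.106) = 21.27.
Step 4 — Bandwidth: Δω = ω₀/Q = 55.25 rad/s; BW = Δω/(2π) = 8.793 Hz.

(a) f₀ = 187 Hz  (b) Q = 21.27  (c) BW = 8.793 Hz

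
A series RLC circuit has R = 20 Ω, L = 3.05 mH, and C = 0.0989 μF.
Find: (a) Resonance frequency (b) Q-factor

Step 1 — Resonance condition Im(Z)=0 gives ω₀ = 1/√(LC).
Step 2 — ω₀ = 1/√(0.00305·9.89e-08) = 5.758e+04 rad/s.
Step 3 — f₀ = ω₀/(2π) = 9164 Hz.
Step 4 — Series Q: Q = ω₀L/R = 5.758e+04·0.00305/20 = 8.781.

(a) f₀ = 9164 Hz  (b) Q = 8.781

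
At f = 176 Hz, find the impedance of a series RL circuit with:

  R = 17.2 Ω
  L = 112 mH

Step 1 — Angular frequency: ω = 2π·f = 2π·176 = 1106 rad/s.
Step 2 — Component impedances:
  R: Z = R = 17.2 Ω
  L: Z = jωL = j·1106·0.112 = 0 + j123.9 Ω
Step 3 — Series combination: Z_total = R + L = 17.2 + j123.9 Ω = 125∠82.1° Ω.

Z = 17.2 + j123.9 Ω = 125∠82.1° Ω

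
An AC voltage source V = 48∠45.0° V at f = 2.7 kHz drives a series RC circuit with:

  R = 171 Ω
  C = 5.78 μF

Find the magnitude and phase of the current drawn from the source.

Step 1 — Angular frequency: ω = 2π·f = 2π·2700 = 1.696e+04 rad/s.
Step 2 — Component impedances:
  R: Z = R = 171 Ω
  C: Z = 1/(jωC) = -j/(ω·C) = 0 - j10.2 Ω
Step 3 — Series combination: Z_total = R + C = 171 - j10.2 Ω = 171.3∠-3.4° Ω.
Step 4 — Source phasor: V = 48∠45.0° V = 33.94 + j33.94 V.
Step 5 — Ohm's law: I = V / Z_total = (33.94 + j33.94) / (171 - j10.2) = 0.186 + j0.2096 A.
Step 6 — Convert to polar: |I| = 0.2802 A, ∠I = 48.4°.

I = 0.2802∠48.4° A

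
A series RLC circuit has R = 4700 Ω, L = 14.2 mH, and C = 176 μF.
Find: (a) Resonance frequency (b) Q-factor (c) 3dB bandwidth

Step 1 — Resonance: ω₀ = 1/√(LC) = 1/√(0.0142·0.000176) = 632.6 rad/s.
Step 2 — f₀ = ω₀/(2π) = 100.7 Hz.
Step 3 — Series Q: Q = ω₀L/R = 632.6·0.0142/4700 = 0.001911.
Step 4 — Bandwidth: Δω = ω₀/Q = 3.31e+05 rad/s; BW = Δω/(2π) = 5.268e+04 Hz.

(a) f₀ = 100.7 Hz  (b) Q = 0.001911  (c) BW = 5.268e+04 Hz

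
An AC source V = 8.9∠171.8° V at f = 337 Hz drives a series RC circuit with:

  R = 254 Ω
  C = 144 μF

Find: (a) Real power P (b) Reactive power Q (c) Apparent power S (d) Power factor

Step 1 — Angular frequency: ω = 2π·f = 2π·337 = 2117 rad/s.
Step 2 — Component impedances:
  R: Z = R = 254 Ω
  C: Z = 1/(jωC) = -j/(ω·C) = 0 - j3.28 Ω
Step 3 — Series combination: Z_total = R + C = 254 - j3.28 Ω = 254∠-0.7° Ω.
Step 4 — Source phasor: V = 8.9∠171.8° V = -8.809 + j1.269 V.
Step 5 — Current: I = V / Z = -0.03474 + j0.004549 A = 0.03504∠172.5° A.
Step 6 — Complex power: S = V·I* = 0.3118 - j0.004026 VA.
Step 7 — Real power: P = Re(S) = 0.3118 W.
Step 8 — Reactive power: Q = Im(S) = -0.004026 VAR.
Step 9 — Apparent power: |S| = 0.3118 VA.
Step 10 — Power factor: PF = P/|S| = 0.9999 (leading).

(a) P = 0.3118 W  (b) Q = -0.004026 VAR  (c) S = 0.3118 VA  (d) PF = 0.9999 (leading)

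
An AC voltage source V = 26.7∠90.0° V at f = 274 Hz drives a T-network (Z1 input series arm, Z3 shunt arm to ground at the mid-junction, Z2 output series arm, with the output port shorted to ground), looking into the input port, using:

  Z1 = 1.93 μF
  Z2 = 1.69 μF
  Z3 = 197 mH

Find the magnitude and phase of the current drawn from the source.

Step 1 — Angular frequency: ω = 2π·f = 2π·274 = 1722 rad/s.
Step 2 — Component impedances:
  Z1: Z = 1/(jωC) = -j/(ω·C) = 0 - j301 Ω
  Z2: Z = 1/(jωC) = -j/(ω·C) = 0 - j343.7 Ω
  Z3: Z = jωL = j·1722·0.197 = 0 + j339.2 Ω
Step 3 — With the output port shorted to ground, the output series arm Z2 runs from the junction to ground; the shunt arm Z3 also runs from the junction to ground. They appear in parallel: Z3 || Z2 = 0 + j2.563e+04 Ω.
Step 4 — Series with input arm Z1: Z_in = Z1 + (Z3 || Z2) = 0 + j2.532e+04 Ω = 2.532e+04∠90.0° Ω.
Step 5 — Source phasor: V = 26.7∠90.0° V = 0 + j26.7 V.
Step 6 — Ohm's law: I = V / Z_total = (0 + j26.7) / (0 + j2.532e+04) = 0.001054 A.
Step 7 — Convert to polar: |I| = 0.001054 A, ∠I = -0.0°.

I = 0.001054∠-0.0° A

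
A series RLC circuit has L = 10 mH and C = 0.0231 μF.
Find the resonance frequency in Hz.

Step 1 — Resonance condition Im(Z)=0 gives ω₀ = 1/√(LC).
Step 2 — ω₀ = 1/√(0.01·2.31e-08) = 6.58e+04 rad/s.
Step 3 — f₀ = ω₀/(2π) = 1.047e+04 Hz.

f₀ = 1.047e+04 Hz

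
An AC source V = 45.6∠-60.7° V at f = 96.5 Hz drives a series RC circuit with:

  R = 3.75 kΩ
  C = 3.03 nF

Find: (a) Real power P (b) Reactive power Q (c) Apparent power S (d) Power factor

Step 1 — Angular frequency: ω = 2π·f = 2π·96.5 = 606.3 rad/s.
Step 2 — Component impedances:
  R: Z = R = 3750 Ω
  C: Z = 1/(jωC) = -j/(ω·C) = 0 - j5.443e+05 Ω
Step 3 — Series combination: Z_total = R + C = 3750 - j5.443e+05 Ω = 5.443e+05∠-89.6° Ω.
Step 4 — Source phasor: V = 45.6∠-60.7° V = 22.32 - j39.77 V.
Step 5 — Current: I = V / Z = 7.334e-05 + j4.049e-05 A = 8.377e-05∠28.9° A.
Step 6 — Complex power: S = V·I* = 2.632e-05 - j0.00382 VA.
Step 7 — Real power: P = Re(S) = 2.632e-05 W.
Step 8 — Reactive power: Q = Im(S) = -0.00382 VAR.
Step 9 — Apparent power: |S| = 0.00382 VA.
Step 10 — Power factor: PF = P/|S| = 0.006889 (leading).

(a) P = 2.632e-05 W  (b) Q = -0.00382 VAR  (c) S = 0.00382 VA  (d) PF = 0.006889 (leading)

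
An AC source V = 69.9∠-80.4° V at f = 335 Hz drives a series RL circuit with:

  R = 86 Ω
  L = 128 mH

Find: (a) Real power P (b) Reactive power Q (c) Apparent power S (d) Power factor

Step 1 — Angular frequency: ω = 2π·f = 2π·335 = 2105 rad/s.
Step 2 — Component impedances:
  R: Z = R = 86 Ω
  L: Z = jωL = j·2105·0.128 = 0 + j269.4 Ω
Step 3 — Series combination: Z_total = R + L = 86 + j269.4 Ω = 282.8∠72.3° Ω.
Step 4 — Source phasor: V = 69.9∠-80.4° V = 11.66 - j68.92 V.
Step 5 — Current: I = V / Z = -0.2196 - j0.1134 A = 0.2472∠-152.7° A.
Step 6 — Complex power: S = V·I* = 5.253 + j16.46 VA.
Step 7 — Real power: P = Re(S) = 5.253 W.
Step 8 — Reactive power: Q = Im(S) = 16.46 VAR.
Step 9 — Apparent power: |S| = 17.28 VA.
Step 10 — Power factor: PF = P/|S| = 0.3041 (lagging).

(a) P = 5.253 W  (b) Q = 16.46 VAR  (c) S = 17.28 VA  (d) PF = 0.3041 (lagging)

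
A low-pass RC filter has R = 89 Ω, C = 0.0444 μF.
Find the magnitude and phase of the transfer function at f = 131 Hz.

Step 1 — Angular frequency: ω = 2π·131 = 823.1 rad/s.
Step 2 — Transfer function: H(jω) = 1/(1 + jωRC).
Step 3 — Denominator: 1 + jωRC = 1 + j·823.1·89·4.44e-08 = 1 + j0.003253.
Step 4 — H = 1 - j0.003253.
Step 5 — Magnitude: |H| = 1 (-0.0 dB); phase: φ = -0.2°.

|H| = 1 (-0.0 dB), φ = -0.2°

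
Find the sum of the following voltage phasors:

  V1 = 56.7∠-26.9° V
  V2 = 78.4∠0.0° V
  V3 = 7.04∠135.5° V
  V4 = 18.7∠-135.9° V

Step 1 — Convert each phasor to rectangular form:
  V1 = 56.7·(cos(-26.9°) + j·sin(-26.9°)) = 50.56 - j25.65 V
  V2 = 78.4·(cos(0.0°) + j·sin(0.0°)) = 78.4 V
  V3 = 7.04·(cos(135.5°) + j·sin(135.5°)) = -5.021 + j4.934 V
  V4 = 18.7·(cos(-135.9°) + j·sin(-135.9°)) = -13.43 - j13.01 V
Step 2 — Sum components: V_total = 110.5 - j33.73 V.
Step 3 — Convert to polar: |V_total| = 115.5 V, ∠V_total = -17.0°.

V_total = 115.5∠-17.0° V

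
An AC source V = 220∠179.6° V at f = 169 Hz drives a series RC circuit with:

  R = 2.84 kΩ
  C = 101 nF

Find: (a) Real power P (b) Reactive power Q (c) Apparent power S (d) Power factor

Step 1 — Angular frequency: ω = 2π·f = 2π·169 = 1062 rad/s.
Step 2 — Component impedances:
  R: Z = R = 2840 Ω
  C: Z = 1/(jωC) = -j/(ω·C) = 0 - j9324 Ω
Step 3 — Series combination: Z_total = R + C = 2840 - j9324 Ω = 9747∠-73.1° Ω.
Step 4 — Source phasor: V = 220∠179.6° V = -220 + j1.536 V.
Step 5 — Current: I = V / Z = -0.006727 - j0.02154 A = 0.02257∠-107.3° A.
Step 6 — Complex power: S = V·I* = 1.447 - j4.75 VA.
Step 7 — Real power: P = Re(S) = 1.447 W.
Step 8 — Reactive power: Q = Im(S) = -4.75 VAR.
Step 9 — Apparent power: |S| = 4.966 VA.
Step 10 — Power factor: PF = P/|S| = 0.2914 (leading).

(a) P = 1.447 W  (b) Q = -4.75 VAR  (c) S = 4.966 VA  (d) PF = 0.2914 (leading)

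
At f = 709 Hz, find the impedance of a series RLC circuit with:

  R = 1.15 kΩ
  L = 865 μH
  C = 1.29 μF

Step 1 — Angular frequency: ω = 2π·f = 2π·709 = 4455 rad/s.
Step 2 — Component impedances:
  R: Z = R = 1150 Ω
  L: Z = jωL = j·4455·0.000865 = 0 + j3.853 Ω
  C: Z = 1/(jωC) = -j/(ω·C) = 0 - j174 Ω
Step 3 — Series combination: Z_total = R + L + C = 1150 - j170.2 Ω = 1163∠-8.4° Ω.

Z = 1150 - j170.2 Ω = 1163∠-8.4° Ω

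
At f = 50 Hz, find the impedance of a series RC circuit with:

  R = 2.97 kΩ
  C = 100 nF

Step 1 — Angular frequency: ω = 2π·f = 2π·50 = 314.2 rad/s.
Step 2 — Component impedances:
  R: Z = R = 2970 Ω
  C: Z = 1/(jωC) = -j/(ω·C) = 0 - j3.183e+04 Ω
Step 3 — Series combination: Z_total = R + C = 2970 - j3.183e+04 Ω = 3.197e+04∠-84.7° Ω.

Z = 2970 - j3.183e+04 Ω = 3.197e+04∠-84.7° Ω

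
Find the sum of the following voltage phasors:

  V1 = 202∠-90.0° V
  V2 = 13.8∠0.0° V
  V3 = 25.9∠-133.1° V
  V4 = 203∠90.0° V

Step 1 — Convert each phasor to rectangular form:
  V1 = 202·(cos(-90.0°) + j·sin(-90.0°)) = 0 - j202 V
  V2 = 13.8·(cos(0.0°) + j·sin(0.0°)) = 13.8 V
  V3 = 25.9·(cos(-133.1°) + j·sin(-133.1°)) = -17.7 - j18.91 V
  V4 = 203·(cos(90.0°) + j·sin(90.0°)) = 0 + j203 V
Step 2 — Sum components: V_total = -3.897 - j17.91 V.
Step 3 — Convert to polar: |V_total| = 18.33 V, ∠V_total = -102.3°.

V_total = 18.33∠-102.3° V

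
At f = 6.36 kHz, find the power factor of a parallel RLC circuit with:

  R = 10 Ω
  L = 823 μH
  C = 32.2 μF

Step 1 — Angular frequency: ω = 2π·f = 2π·6360 = 3.996e+04 rad/s.
Step 2 — Component impedances:
  R: Z = R = 10 Ω
  L: Z = jωL = j·3.996e+04·0.000823 = 0 + j32.89 Ω
  C: Z = 1/(jωC) = -j/(ω·C) = 0 - j0.7772 Ω
Step 3 — Parallel combination: 1/Z_total = 1/R + 1/L + 1/C; Z_total = 0.06296 - j0.791 Ω = 0.7935∠-85.4° Ω.
Step 4 — Power factor: PF = cos(φ) = Re(Z)/|Z| = 0.062957/0.79345 = 0.07935.
Step 5 — Type: Im(Z) = -0.791 ⇒ leading (phase φ = -85.4°).

PF = 0.07935 (leading, φ = -85.4°)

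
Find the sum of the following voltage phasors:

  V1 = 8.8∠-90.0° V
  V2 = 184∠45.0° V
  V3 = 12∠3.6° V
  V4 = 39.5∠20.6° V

Step 1 — Convert each phasor to rectangular form:
  V1 = 8.8·(cos(-90.0°) + j·sin(-90.0°)) = 0 - j8.8 V
  V2 = 184·(cos(45.0°) + j·sin(45.0°)) = 130.1 + j130.1 V
  V3 = 12·(cos(3.6°) + j·sin(3.6°)) = 11.98 + j0.7535 V
  V4 = 39.5·(cos(20.6°) + j·sin(20.6°)) = 36.97 + j13.9 V
Step 2 — Sum components: V_total = 179.1 + j136 V.
Step 3 — Convert to polar: |V_total| = 224.8 V, ∠V_total = 37.2°.

V_total = 224.8∠37.2° V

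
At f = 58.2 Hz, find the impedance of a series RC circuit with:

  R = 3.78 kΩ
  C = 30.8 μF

Step 1 — Angular frequency: ω = 2π·f = 2π·58.2 = 365.7 rad/s.
Step 2 — Component impedances:
  R: Z = R = 3780 Ω
  C: Z = 1/(jωC) = -j/(ω·C) = 0 - j88.79 Ω
Step 3 — Series combination: Z_total = R + C = 3780 - j88.79 Ω = 3781∠-1.3° Ω.

Z = 3780 - j88.79 Ω = 3781∠-1.3° Ω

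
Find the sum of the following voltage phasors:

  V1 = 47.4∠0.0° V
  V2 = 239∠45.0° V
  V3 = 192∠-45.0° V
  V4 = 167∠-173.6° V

Step 1 — Convert each phasor to rectangular form:
  V1 = 47.4·(cos(0.0°) + j·sin(0.0°)) = 47.4 V
  V2 = 239·(cos(45.0°) + j·sin(45.0°)) = 169 + j169 V
  V3 = 192·(cos(-45.0°) + j·sin(-45.0°)) = 135.8 - j135.8 V
  V4 = 167·(cos(-173.6°) + j·sin(-173.6°)) = -166 - j18.62 V
Step 2 — Sum components: V_total = 186.2 + j14.62 V.
Step 3 — Convert to polar: |V_total| = 186.8 V, ∠V_total = 4.5°.

V_total = 186.8∠4.5° V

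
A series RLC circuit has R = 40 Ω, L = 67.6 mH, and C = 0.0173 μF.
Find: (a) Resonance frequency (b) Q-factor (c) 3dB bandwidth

Step 1 — Resonance condition Im(Z)=0 gives ω₀ = 1/√(LC).
Step 2 — ω₀ = 1/√(0.0676·1.73e-08) = 2.924e+04 rad/s.
Step 3 — f₀ = ω₀/(2π) = 4654 Hz.
Step 4 — Series Q: Q = ω₀L/R = 2.924e+04·0.0676/40 = 49.42.
Step 5 — 3dB bandwidth: Δω = ω₀/Q = 591.7 rad/s; BW = Δω/(2π) = 94.17 Hz.

(a) f₀ = 4654 Hz  (b) Q = 49.42  (c) BW = 94.17 Hz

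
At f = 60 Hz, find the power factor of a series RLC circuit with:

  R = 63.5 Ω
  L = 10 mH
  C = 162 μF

Step 1 — Angular frequency: ω = 2π·f = 2π·60 = 377 rad/s.
Step 2 — Component impedances:
  R: Z = R = 63.5 Ω
  L: Z = jωL = j·377·0.01 = 0 + j3.77 Ω
  C: Z = 1/(jωC) = -j/(ω·C) = 0 - j16.37 Ω
Step 3 — Series combination: Z_total = R + L + C = 63.5 - j12.6 Ω = 64.74∠-11.2° Ω.
Step 4 — Power factor: PF = cos(φ) = Re(Z)/|Z| = 63.5/64.739 = 0.9809.
Step 5 — Type: Im(Z) = -12.6 ⇒ leading (phase φ = -11.2°).

PF = 0.9809 (leading, φ = -11.2°)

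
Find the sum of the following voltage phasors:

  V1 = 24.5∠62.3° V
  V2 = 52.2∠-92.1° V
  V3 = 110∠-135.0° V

Step 1 — Convert each phasor to rectangular form:
  V1 = 24.5·(cos(62.3°) + j·sin(62.3°)) = 11.39 + j21.69 V
  V2 = 52.2·(cos(-92.1°) + j·sin(-92.1°)) = -1.913 - j52.16 V
  V3 = 110·(cos(-135.0°) + j·sin(-135.0°)) = -77.78 - j77.78 V
Step 2 — Sum components: V_total = -68.31 - j108.3 V.
Step 3 — Convert to polar: |V_total| = 128 V, ∠V_total = -122.3°.

V_total = 128∠-122.3° V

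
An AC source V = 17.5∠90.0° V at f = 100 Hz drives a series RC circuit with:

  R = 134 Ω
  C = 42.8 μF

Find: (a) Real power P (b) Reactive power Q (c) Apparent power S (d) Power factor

Step 1 — Angular frequency: ω = 2π·f = 2π·100 = 628.3 rad/s.
Step 2 — Component impedances:
  R: Z = R = 134 Ω
  C: Z = 1/(jωC) = -j/(ω·C) = 0 - j37.19 Ω
Step 3 — Series combination: Z_total = R + C = 134 - j37.19 Ω = 139.1∠-15.5° Ω.
Step 4 — Source phasor: V = 17.5∠90.0° V = 0 + j17.5 V.
Step 5 — Current: I = V / Z = -0.03365 + j0.1213 A = 0.1258∠105.5° A.
Step 6 — Complex power: S = V·I* = 2.122 - j0.5889 VA.
Step 7 — Real power: P = Re(S) = 2.122 W.
Step 8 — Reactive power: Q = Im(S) = -0.5889 VAR.
Step 9 — Apparent power: |S| = 2.202 VA.
Step 10 — Power factor: PF = P/|S| = 0.9636 (leading).

(a) P = 2.122 W  (b) Q = -0.5889 VAR  (c) S = 2.202 VA  (d) PF = 0.9636 (leading)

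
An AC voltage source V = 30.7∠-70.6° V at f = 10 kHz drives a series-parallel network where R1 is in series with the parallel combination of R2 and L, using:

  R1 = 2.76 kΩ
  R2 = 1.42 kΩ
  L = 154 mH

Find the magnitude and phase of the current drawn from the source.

Step 1 — Angular frequency: ω = 2π·f = 2π·1e+04 = 6.283e+04 rad/s.
Step 2 — Component impedances:
  R1: Z = R = 2760 Ω
  R2: Z = R = 1420 Ω
  L: Z = jωL = j·6.283e+04·0.154 = 0 + j9676 Ω
Step 3 — Parallel branch: R2 || L = 1/(1/R2 + 1/L) = 1390 + j204 Ω.
Step 4 — Series with R1: Z_total = R1 + (R2 || L) = 4150 + j204 Ω = 4155∠2.8° Ω.
Step 5 — Source phasor: V = 30.7∠-70.6° V = 10.2 - j28.96 V.
Step 6 — Ohm's law: I = V / Z_total = (10.2 - j28.96) / (4150 + j204) = 0.002109 - j0.007081 A.
Step 7 — Convert to polar: |I| = 0.007389 A, ∠I = -73.4°.

I = 0.007389∠-73.4° A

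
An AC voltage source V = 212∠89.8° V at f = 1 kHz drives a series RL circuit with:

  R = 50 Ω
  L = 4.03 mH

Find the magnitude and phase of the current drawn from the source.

Step 1 — Angular frequency: ω = 2π·f = 2π·1000 = 6283 rad/s.
Step 2 — Component impedances:
  R: Z = R = 50 Ω
  L: Z = jωL = j·6283·0.00403 = 0 + j25.32 Ω
Step 3 — Series combination: Z_total = R + L = 50 + j25.32 Ω = 56.05∠26.9° Ω.
Step 4 — Source phasor: V = 212∠89.8° V = 0.74 + j212 V.
Step 5 — Ohm's law: I = V / Z_total = (0.74 + j212) / (50 + j25.32) = 1.721 + j3.369 A.
Step 6 — Convert to polar: |I| = 3.783 A, ∠I = 62.9°.

I = 3.783∠62.9° A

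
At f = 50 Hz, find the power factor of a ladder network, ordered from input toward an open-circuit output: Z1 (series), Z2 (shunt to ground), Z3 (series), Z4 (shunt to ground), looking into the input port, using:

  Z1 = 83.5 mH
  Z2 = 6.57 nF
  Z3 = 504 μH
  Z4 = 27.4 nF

Step 1 — Angular frequency: ω = 2π·f = 2π·50 = 314.2 rad/s.
Step 2 — Component impedances:
  Z1: Z = jωL = j·314.2·0.0835 = 0 + j26.23 Ω
  Z2: Z = 1/(jωC) = -j/(ω·C) = 0 - j4.845e+05 Ω
  Z3: Z = jωL = j·314.2·0.000504 = 0 + j0.1583 Ω
  Z4: Z = 1/(jωC) = -j/(ω·C) = 0 - j1.162e+05 Ω
Step 3 — Ladder network (open output): work backward from the far end, alternating series and parallel combinations. Z_in = 0 - j9.368e+04 Ω = 9.368e+04∠-90.0° Ω.
Step 4 — Power factor: PF = cos(φ) = Re(Z)/|Z| = 0/9.368e+04 = 0.
Step 5 — Type: Im(Z) = -9.368e+04 ⇒ leading (phase φ = -90.0°).

PF = 0 (leading, φ = -90.0°)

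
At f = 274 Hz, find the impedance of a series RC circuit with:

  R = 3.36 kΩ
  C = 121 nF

Step 1 — Angular frequency: ω = 2π·f = 2π·274 = 1722 rad/s.
Step 2 — Component impedances:
  R: Z = R = 3360 Ω
  C: Z = 1/(jωC) = -j/(ω·C) = 0 - j4800 Ω
Step 3 — Series combination: Z_total = R + C = 3360 - j4800 Ω = 5860∠-55.0° Ω.

Z = 3360 - j4800 Ω = 5860∠-55.0° Ω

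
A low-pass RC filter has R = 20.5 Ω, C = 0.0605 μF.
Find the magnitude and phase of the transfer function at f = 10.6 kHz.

Step 1 — Angular frequency: ω = 2π·1.06e+04 = 6.66e+04 rad/s.
Step 2 — Transfer function: H(jω) = 1/(1 + jωRC).
Step 3 — Denominator: 1 + jωRC = 1 + j·6.66e+04·20.5·6.05e-08 = 1 + j0.0826.
Step 4 — H = 0.9932 - j0.08204.
Step 5 — Magnitude: |H| = 0.9966 (-0.0 dB); phase: φ = -4.7°.

|H| = 0.9966 (-0.0 dB), φ = -4.7°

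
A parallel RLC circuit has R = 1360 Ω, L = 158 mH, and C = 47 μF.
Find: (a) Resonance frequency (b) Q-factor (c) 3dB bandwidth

Step 1 — Resonance: ω₀ = 1/√(LC) = 1/√(0.158·4.7e-05) = 367 rad/s.
Step 2 — f₀ = ω₀/(2π) = 58.4 Hz.
Step 3 — Parallel Q: Q = R/(ω₀L) = 1360/(367·0.158) = 23.46.
Step 4 — Bandwidth: Δω = ω₀/Q = 15.64 rad/s; BW = Δω/(2π) = 2.49 Hz.

(a) f₀ = 58.4 Hz  (b) Q = 23.46  (c) BW = 2.49 Hz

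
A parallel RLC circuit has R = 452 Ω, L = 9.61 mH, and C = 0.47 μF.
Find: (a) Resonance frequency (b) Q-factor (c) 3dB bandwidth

Step 1 — Resonance: ω₀ = 1/√(LC) = 1/√(0.00961·4.7e-07) = 1.488e+04 rad/s.
Step 2 — f₀ = ω₀/(2π) = 2368 Hz.
Step 3 — Parallel Q: Q = R/(ω₀L) = 452/(1.488e+04·0.00961) = 3.161.
Step 4 — Bandwidth: Δω = ω₀/Q = 4707 rad/s; BW = Δω/(2π) = 749.2 Hz.

(a) f₀ = 2368 Hz  (b) Q = 3.161  (c) BW = 749.2 Hz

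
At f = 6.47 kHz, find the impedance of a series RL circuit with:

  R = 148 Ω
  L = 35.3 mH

Step 1 — Angular frequency: ω = 2π·f = 2π·6470 = 4.065e+04 rad/s.
Step 2 — Component impedances:
  R: Z = R = 148 Ω
  L: Z = jωL = j·4.065e+04·0.0353 = 0 + j1435 Ω
Step 3 — Series combination: Z_total = R + L = 148 + j1435 Ω = 1443∠84.1° Ω.

Z = 148 + j1435 Ω = 1443∠84.1° Ω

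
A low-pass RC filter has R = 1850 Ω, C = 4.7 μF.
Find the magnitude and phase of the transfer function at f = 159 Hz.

Step 1 — Angular frequency: ω = 2π·159 = 999 rad/s.
Step 2 — Transfer function: H(jω) = 1/(1 + jωRC).
Step 3 — Denominator: 1 + jωRC = 1 + j·999·1850·4.7e-06 = 1 + j8.687.
Step 4 — H = 0.01308 - j0.1136.
Step 5 — Magnitude: |H| = 0.1144 (-18.8 dB); phase: φ = -83.4°.

|H| = 0.1144 (-18.8 dB), φ = -83.4°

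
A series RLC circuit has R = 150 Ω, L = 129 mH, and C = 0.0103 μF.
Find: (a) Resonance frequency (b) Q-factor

Step 1 — Resonance condition Im(Z)=0 gives ω₀ = 1/√(LC).
Step 2 — ω₀ = 1/√(0.129·1.03e-08) = 2.743e+04 rad/s.
Step 3 — f₀ = ω₀/(2π) = 4366 Hz.
Step 4 — Series Q: Q = ω₀L/R = 2.743e+04·0.129/150 = 23.59.

(a) f₀ = 4366 Hz  (b) Q = 23.59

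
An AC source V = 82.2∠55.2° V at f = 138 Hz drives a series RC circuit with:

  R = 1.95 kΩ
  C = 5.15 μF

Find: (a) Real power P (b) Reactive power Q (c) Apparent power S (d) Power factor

Step 1 — Angular frequency: ω = 2π·f = 2π·138 = 867.1 rad/s.
Step 2 — Component impedances:
  R: Z = R = 1950 Ω
  C: Z = 1/(jωC) = -j/(ω·C) = 0 - j223.9 Ω
Step 3 — Series combination: Z_total = R + C = 1950 - j223.9 Ω = 1963∠-6.6° Ω.
Step 4 — Source phasor: V = 82.2∠55.2° V = 46.91 + j67.5 V.
Step 5 — Current: I = V / Z = 0.01982 + j0.03689 A = 0.04188∠61.8° A.
Step 6 — Complex power: S = V·I* = 3.42 - j0.3928 VA.
Step 7 — Real power: P = Re(S) = 3.42 W.
Step 8 — Reactive power: Q = Im(S) = -0.3928 VAR.
Step 9 — Apparent power: |S| = 3.442 VA.
Step 10 — Power factor: PF = P/|S| = 0.9935 (leading).

(a) P = 3.42 W  (b) Q = -0.3928 VAR  (c) S = 3.442 VA  (d) PF = 0.9935 (leading)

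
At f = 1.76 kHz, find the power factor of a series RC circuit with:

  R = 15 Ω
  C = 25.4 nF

Step 1 — Angular frequency: ω = 2π·f = 2π·1760 = 1.106e+04 rad/s.
Step 2 — Component impedances:
  R: Z = R = 15 Ω
  C: Z = 1/(jωC) = -j/(ω·C) = 0 - j3560 Ω
Step 3 — Series combination: Z_total = R + C = 15 - j3560 Ω = 3560∠-89.8° Ω.
Step 4 — Power factor: PF = cos(φ) = Re(Z)/|Z| = 15/3560 = 0.004213.
Step 5 — Type: Im(Z) = -3560 ⇒ leading (phase φ = -89.8°).

PF = 0.004213 (leading, φ = -89.8°)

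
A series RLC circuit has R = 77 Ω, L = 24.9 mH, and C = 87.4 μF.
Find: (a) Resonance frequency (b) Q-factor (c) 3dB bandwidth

Step 1 — Resonance condition Im(Z)=0 gives ω₀ = 1/√(LC).
Step 2 — ω₀ = 1/√(0.0249·8.74e-05) = 677.9 rad/s.
Step 3 — f₀ = ω₀/(2π) = 107.9 Hz.
Step 4 — Series Q: Q = ω₀L/R = 677.9·0.0249/77 = 0.2192.
Step 5 — 3dB bandwidth: Δω = ω₀/Q = 3092 rad/s; BW = Δω/(2π) = 492.2 Hz.

(a) f₀ = 107.9 Hz  (b) Q = 0.2192  (c) BW = 492.2 Hz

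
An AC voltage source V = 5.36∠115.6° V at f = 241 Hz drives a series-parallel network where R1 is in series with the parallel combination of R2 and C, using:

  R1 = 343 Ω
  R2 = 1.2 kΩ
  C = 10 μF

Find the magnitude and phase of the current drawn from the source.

Step 1 — Angular frequency: ω = 2π·f = 2π·241 = 1514 rad/s.
Step 2 — Component impedances:
  R1: Z = R = 343 Ω
  R2: Z = R = 1200 Ω
  C: Z = 1/(jωC) = -j/(ω·C) = 0 - j66.04 Ω
Step 3 — Parallel branch: R2 || C = 1/(1/R2 + 1/C) = 3.623 - j65.84 Ω.
Step 4 — Series with R1: Z_total = R1 + (R2 || C) = 346.6 - j65.84 Ω = 352.8∠-10.8° Ω.
Step 5 — Source phasor: V = 5.36∠115.6° V = -2.316 + j4.834 V.
Step 6 — Ohm's law: I = V / Z_total = (-2.316 + j4.834) / (346.6 - j65.84) = -0.009006 + j0.01223 A.
Step 7 — Convert to polar: |I| = 0.01519 A, ∠I = 126.4°.

I = 0.01519∠126.4° A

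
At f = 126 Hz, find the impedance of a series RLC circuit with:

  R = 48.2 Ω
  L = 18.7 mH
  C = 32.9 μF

Step 1 — Angular frequency: ω = 2π·f = 2π·126 = 791.7 rad/s.
Step 2 — Component impedances:
  R: Z = R = 48.2 Ω
  L: Z = jωL = j·791.7·0.0187 = 0 + j14.8 Ω
  C: Z = 1/(jωC) = -j/(ω·C) = 0 - j38.39 Ω
Step 3 — Series combination: Z_total = R + L + C = 48.2 - j23.59 Ω = 53.66∠-26.1° Ω.

Z = 48.2 - j23.59 Ω = 53.66∠-26.1° Ω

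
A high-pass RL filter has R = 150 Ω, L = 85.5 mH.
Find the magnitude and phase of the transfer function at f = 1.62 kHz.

Step 1 — Angular frequency: ω = 2π·1620 = 1.018e+04 rad/s.
Step 2 — Transfer function: H(jω) = jωL/(R + jωL).
Step 3 — Numerator jωL = j·870.3; denominator R + jωL = 150 + j870.3.
Step 4 — H = 0.9711 + j0.1674.
Step 5 — Magnitude: |H| = 0.9855 (-0.1 dB); phase: φ = 9.8°.

|H| = 0.9855 (-0.1 dB), φ = 9.8°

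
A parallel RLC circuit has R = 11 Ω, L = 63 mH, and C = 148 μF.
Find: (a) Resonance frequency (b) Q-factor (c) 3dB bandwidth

Step 1 — Resonance: ω₀ = 1/√(LC) = 1/√(0.063·0.000148) = 327.5 rad/s.
Step 2 — f₀ = ω₀/(2π) = 52.12 Hz.
Step 3 — Parallel Q: Q = R/(ω₀L) = 11/(327.5·0.063) = 0.5332.
Step 4 — Bandwidth: Δω = ω₀/Q = 614.3 rad/s; BW = Δω/(2π) = 97.76 Hz.

(a) f₀ = 52.12 Hz  (b) Q = 0.5332  (c) BW = 97.76 Hz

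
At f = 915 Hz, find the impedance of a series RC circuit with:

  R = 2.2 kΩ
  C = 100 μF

Step 1 — Angular frequency: ω = 2π·f = 2π·915 = 5749 rad/s.
Step 2 — Component impedances:
  R: Z = R = 2200 Ω
  C: Z = 1/(jωC) = -j/(ω·C) = 0 - j1.739 Ω
Step 3 — Series combination: Z_total = R + C = 2200 - j1.739 Ω = 2200∠-0.0° Ω.

Z = 2200 - j1.739 Ω = 2200∠-0.0° Ω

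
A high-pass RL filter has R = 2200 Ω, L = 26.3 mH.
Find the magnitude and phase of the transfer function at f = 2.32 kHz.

Step 1 — Angular frequency: ω = 2π·2320 = 1.458e+04 rad/s.
Step 2 — Transfer function: H(jω) = jωL/(R + jωL).
Step 3 — Numerator jωL = j·383.4; denominator R + jωL = 2200 + j383.4.
Step 4 — H = 0.02947 + j0.1691.
Step 5 — Magnitude: |H| = 0.1717 (-15.3 dB); phase: φ = 80.1°.

|H| = 0.1717 (-15.3 dB), φ = 80.1°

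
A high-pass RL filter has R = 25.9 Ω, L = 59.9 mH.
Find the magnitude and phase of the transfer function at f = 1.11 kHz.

Step 1 — Angular frequency: ω = 2π·1110 = 6974 rad/s.
Step 2 — Transfer function: H(jω) = jωL/(R + jωL).
Step 3 — Numerator jωL = j·417.8; denominator R + jωL = 25.9 + j417.8.
Step 4 — H = 0.9962 + j0.06176.
Step 5 — Magnitude: |H| = 0.9981 (-0.0 dB); phase: φ = 3.5°.

|H| = 0.9981 (-0.0 dB), φ = 3.5°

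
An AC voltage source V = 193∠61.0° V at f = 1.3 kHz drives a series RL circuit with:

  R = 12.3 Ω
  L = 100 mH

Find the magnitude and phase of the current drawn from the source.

Step 1 — Angular frequency: ω = 2π·f = 2π·1300 = 8168 rad/s.
Step 2 — Component impedances:
  R: Z = R = 12.3 Ω
  L: Z = jωL = j·8168·0.1 = 0 + j816.8 Ω
Step 3 — Series combination: Z_total = R + L = 12.3 + j816.8 Ω = 816.9∠89.1° Ω.
Step 4 — Source phasor: V = 193∠61.0° V = 93.57 + j168.8 V.
Step 5 — Ohm's law: I = V / Z_total = (93.57 + j168.8) / (12.3 + j816.8) = 0.2083 - j0.1114 A.
Step 6 — Convert to polar: |I| = 0.2363 A, ∠I = -28.1°.

I = 0.2363∠-28.1° A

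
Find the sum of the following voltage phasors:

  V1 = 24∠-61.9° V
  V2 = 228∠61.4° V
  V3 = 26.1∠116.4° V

Step 1 — Convert each phasor to rectangular form:
  V1 = 24·(cos(-61.9°) + j·sin(-61.9°)) = 11.3 - j21.17 V
  V2 = 228·(cos(61.4°) + j·sin(61.4°)) = 109.1 + j200.2 V
  V3 = 26.1·(cos(116.4°) + j·sin(116.4°)) = -11.6 + j23.38 V
Step 2 — Sum components: V_total = 108.8 + j202.4 V.
Step 3 — Convert to polar: |V_total| = 229.8 V, ∠V_total = 61.7°.

V_total = 229.8∠61.7° V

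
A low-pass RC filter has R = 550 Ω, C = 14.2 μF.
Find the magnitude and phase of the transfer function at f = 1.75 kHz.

Step 1 — Angular frequency: ω = 2π·1750 = 1.1e+04 rad/s.
Step 2 — Transfer function: H(jω) = 1/(1 + jωRC).
Step 3 — Denominator: 1 + jωRC = 1 + j·1.1e+04·550·1.42e-05 = 1 + j85.88.
Step 4 — H = 0.0001356 - j0.01164.
Step 5 — Magnitude: |H| = 0.01164 (-38.7 dB); phase: φ = -89.3°.

|H| = 0.01164 (-38.7 dB), φ = -89.3°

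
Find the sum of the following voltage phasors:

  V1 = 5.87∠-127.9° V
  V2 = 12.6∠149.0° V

Step 1 — Convert each phasor to rectangular form:
  V1 = 5.87·(cos(-127.9°) + j·sin(-127.9°)) = -3.606 - j4.632 V
  V2 = 12.6·(cos(149.0°) + j·sin(149.0°)) = -10.8 + j6.489 V
Step 2 — Sum components: V_total = -14.41 + j1.858 V.
Step 3 — Convert to polar: |V_total| = 14.53 V, ∠V_total = 172.7°.

V_total = 14.53∠172.7° V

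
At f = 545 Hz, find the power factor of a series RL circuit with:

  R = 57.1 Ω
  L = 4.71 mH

Step 1 — Angular frequency: ω = 2π·f = 2π·545 = 3424 rad/s.
Step 2 — Component impedances:
  R: Z = R = 57.1 Ω
  L: Z = jωL = j·3424·0.00471 = 0 + j16.13 Ω
Step 3 — Series combination: Z_total = R + L = 57.1 + j16.13 Ω = 59.33∠15.8° Ω.
Step 4 — Power factor: PF = cos(φ) = Re(Z)/|Z| = 57.1/59.334 = 0.9623.
Step 5 — Type: Im(Z) = 16.13 ⇒ lagging (phase φ = 15.8°).

PF = 0.9623 (lagging, φ = 15.8°)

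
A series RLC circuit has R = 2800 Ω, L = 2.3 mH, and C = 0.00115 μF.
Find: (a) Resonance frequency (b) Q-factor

Step 1 — Resonance condition Im(Z)=0 gives ω₀ = 1/√(LC).
Step 2 — ω₀ = 1/√(0.0023·1.15e-09) = 6.149e+05 rad/s.
Step 3 — f₀ = ω₀/(2π) = 9.786e+04 Hz.
Step 4 — Series Q: Q = ω₀L/R = 6.149e+05·0.0023/2800 = 0.5051.

(a) f₀ = 9.786e+04 Hz  (b) Q = 0.5051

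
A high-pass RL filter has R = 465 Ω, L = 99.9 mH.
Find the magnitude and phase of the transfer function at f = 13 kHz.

Step 1 — Angular frequency: ω = 2π·1.3e+04 = 8.168e+04 rad/s.
Step 2 — Transfer function: H(jω) = jωL/(R + jωL).
Step 3 — Numerator jωL = j·8160; denominator R + jωL = 465 + j8160.
Step 4 — H = 0.9968 + j0.0568.
Step 5 — Magnitude: |H| = 0.9984 (-0.0 dB); phase: φ = 3.3°.

|H| = 0.9984 (-0.0 dB), φ = 3.3°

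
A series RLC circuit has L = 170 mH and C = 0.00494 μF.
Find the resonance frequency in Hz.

Step 1 — Resonance condition Im(Z)=0 gives ω₀ = 1/√(LC).
Step 2 — ω₀ = 1/√(0.17·4.94e-09) = 3.451e+04 rad/s.
Step 3 — f₀ = ω₀/(2π) = 5492 Hz.

f₀ = 5492 Hz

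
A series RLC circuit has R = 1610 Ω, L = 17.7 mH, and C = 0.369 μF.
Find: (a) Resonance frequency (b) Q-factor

Step 1 — Resonance condition Im(Z)=0 gives ω₀ = 1/√(LC).
Step 2 — ω₀ = 1/√(0.0177·3.69e-07) = 1.237e+04 rad/s.
Step 3 — f₀ = ω₀/(2π) = 1969 Hz.
Step 4 — Series Q: Q = ω₀L/R = 1.237e+04·0.0177/1610 = 0.136.

(a) f₀ = 1969 Hz  (b) Q = 0.136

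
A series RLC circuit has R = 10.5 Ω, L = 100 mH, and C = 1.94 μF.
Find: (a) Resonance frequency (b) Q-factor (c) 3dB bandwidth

Step 1 — Resonance condition Im(Z)=0 gives ω₀ = 1/√(LC).
Step 2 — ω₀ = 1/√(0.1·1.94e-06) = 2270 rad/s.
Step 3 — f₀ = ω₀/(2π) = 361.3 Hz.
Step 4 — Series Q: Q = ω₀L/R = 2270·0.1/10.5 = 21.62.
Step 5 — 3dB bandwidth: Δω = ω₀/Q = 105 rad/s; BW = Δω/(2π) = 16.71 Hz.

(a) f₀ = 361.3 Hz  (b) Q = 21.62  (c) BW = 16.71 Hz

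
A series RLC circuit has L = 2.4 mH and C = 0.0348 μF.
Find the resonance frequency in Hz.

Step 1 — Resonance condition Im(Z)=0 gives ω₀ = 1/√(LC).
Step 2 — ω₀ = 1/√(0.0024·3.48e-08) = 1.094e+05 rad/s.
Step 3 — f₀ = ω₀/(2π) = 1.742e+04 Hz.

f₀ = 1.742e+04 Hz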